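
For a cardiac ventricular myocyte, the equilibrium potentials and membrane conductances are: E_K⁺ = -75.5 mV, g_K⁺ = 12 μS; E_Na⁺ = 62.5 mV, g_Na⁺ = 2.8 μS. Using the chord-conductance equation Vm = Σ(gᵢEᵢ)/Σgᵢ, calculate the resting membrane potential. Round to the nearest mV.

-49 mV

Σ gᵢEᵢ = 12·(-75.5) + 2.8·(62.5) = -731.00
Σ gᵢ = 12 + 2.8 = 14.8
Vm = -731.00 / 14.8 = -49.39 mV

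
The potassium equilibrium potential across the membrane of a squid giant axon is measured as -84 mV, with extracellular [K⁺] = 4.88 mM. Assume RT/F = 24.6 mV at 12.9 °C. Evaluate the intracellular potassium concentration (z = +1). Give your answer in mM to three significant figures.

148 mM

Nernst: E = (24.6/1) · ln([out]/[in]), so ln([out]/[in]) = -84.0 × 1 / 24.6 = -3.4146.
[out]/[in] = e^(-3.4146) = 0.03289.
[in] = 4.88 / 0.03289 = 148.4 mM.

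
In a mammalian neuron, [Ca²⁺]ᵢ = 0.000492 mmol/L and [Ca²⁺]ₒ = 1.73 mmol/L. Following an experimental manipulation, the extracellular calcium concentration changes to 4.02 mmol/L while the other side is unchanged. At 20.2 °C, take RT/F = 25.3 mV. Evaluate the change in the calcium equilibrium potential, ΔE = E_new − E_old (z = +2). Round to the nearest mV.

11 mV

E_old = (25.3/2)·ln(1.73/0.000492) = 103.29 mV
E_new = (25.3/2)·ln(4.02/0.000492) = 113.96 mV
ΔE = 113.96 − (103.29) = 10.67 mV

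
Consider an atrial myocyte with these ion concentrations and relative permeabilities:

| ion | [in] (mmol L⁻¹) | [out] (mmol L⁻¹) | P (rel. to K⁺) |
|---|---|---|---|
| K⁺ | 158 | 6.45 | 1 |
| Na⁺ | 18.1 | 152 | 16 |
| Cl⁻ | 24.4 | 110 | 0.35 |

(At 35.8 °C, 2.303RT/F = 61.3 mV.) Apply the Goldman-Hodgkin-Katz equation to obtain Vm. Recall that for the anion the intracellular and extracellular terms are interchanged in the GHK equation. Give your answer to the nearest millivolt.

Vm = 61.3 · log₁₀[(Σ P·[cation]ₒ + Σ P·[anion]ᵢ) / (Σ P·[cation]ᵢ + Σ P·[anion]ₒ)]
Numerator = 1×6.45 + 16×152 + 0.35×24.4 = 2447
Denominator = 1×158 + 16×18.1 + 0.35×110 = 486.1
Vm = 61.3 · log₁₀(5.0339) = 61.3 × (0.7019) = 43.03 mV

43 mV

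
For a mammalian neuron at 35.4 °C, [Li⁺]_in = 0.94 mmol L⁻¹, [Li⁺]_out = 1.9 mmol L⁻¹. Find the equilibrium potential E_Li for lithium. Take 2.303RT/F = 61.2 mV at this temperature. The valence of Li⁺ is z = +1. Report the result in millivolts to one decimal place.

18.7 mV

E = (61.2/z) · log₁₀([Li⁺]_out/[Li⁺]_in) with z = +1.
= (61.2/1) · log₁₀(1.9/0.94) = 61.20 · log₁₀(2.021)
= 61.20 · (0.3056) = 18.70 mV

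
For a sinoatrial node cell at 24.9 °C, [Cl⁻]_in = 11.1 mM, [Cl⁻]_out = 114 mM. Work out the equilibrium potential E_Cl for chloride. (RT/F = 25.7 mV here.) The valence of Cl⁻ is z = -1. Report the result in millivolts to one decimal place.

-59.9 mV

E = (25.7/z) · ln([Cl⁻]_out/[Cl⁻]_in) with z = -1.
For an anion, dividing by z = -1 reverses the sign.
= (25.7/-1) · ln(114/11.1) = -25.70 · ln(10.27)
= -25.70 · (2.3293) = -59.86 mV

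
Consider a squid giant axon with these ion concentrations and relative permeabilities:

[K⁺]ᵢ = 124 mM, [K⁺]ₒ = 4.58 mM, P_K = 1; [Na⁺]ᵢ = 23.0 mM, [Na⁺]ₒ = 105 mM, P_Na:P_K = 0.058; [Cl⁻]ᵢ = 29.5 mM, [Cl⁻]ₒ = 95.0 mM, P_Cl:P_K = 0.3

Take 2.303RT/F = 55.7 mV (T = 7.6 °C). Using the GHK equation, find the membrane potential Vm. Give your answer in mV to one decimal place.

-49.9 mV

Vm = 55.7 · log₁₀[(Σ P·[cation]ₒ + Σ P·[anion]ᵢ) / (Σ P·[cation]ᵢ + Σ P·[anion]ₒ)]
Numerator = 1×4.58 + 0.058×105 + 0.3×29.5 = 19.52
Denominator = 1×124 + 0.058×23.0 + 0.3×95.0 = 153.8
Vm = 55.7 · log₁₀(0.12689) = 55.7 × (-0.8966) = -49.94 mV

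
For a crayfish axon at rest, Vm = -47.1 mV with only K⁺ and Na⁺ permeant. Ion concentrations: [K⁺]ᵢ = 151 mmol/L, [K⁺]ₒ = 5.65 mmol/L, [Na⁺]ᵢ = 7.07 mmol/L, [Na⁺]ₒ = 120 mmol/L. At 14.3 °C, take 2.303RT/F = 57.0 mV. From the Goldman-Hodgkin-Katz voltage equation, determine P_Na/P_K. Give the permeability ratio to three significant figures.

Let α = P_Na/P_K. GHK: Vm = 57.0·log₁₀[(Kₒ + α·Naₒ)/(Kᵢ + α·Naᵢ)].
10^(Vm/57.0) = 10^(-47.1/57.0) = 0.14917
So 0.14917·(Kᵢ + α·Naᵢ) = Kₒ + α·Naₒ → α = (0.14917·151.0 − 5.65) / (120.0 − 0.14917·7.07)
α = (22.52 − 5.65) / (120.0 − 1.055) = 16.87/118.9 = 0.1419

0.142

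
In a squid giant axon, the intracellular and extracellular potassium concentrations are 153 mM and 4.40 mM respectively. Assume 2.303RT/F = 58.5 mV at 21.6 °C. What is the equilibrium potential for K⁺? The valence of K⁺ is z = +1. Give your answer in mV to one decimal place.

-90.2 mV

E = (58.5/z) · log₁₀([K⁺]_out/[K⁺]_in) with z = +1.
= (58.5/1) · log₁₀(4.40/153) = 58.50 · log₁₀(0.02876)
= 58.50 · (-1.5412) = -90.16 mV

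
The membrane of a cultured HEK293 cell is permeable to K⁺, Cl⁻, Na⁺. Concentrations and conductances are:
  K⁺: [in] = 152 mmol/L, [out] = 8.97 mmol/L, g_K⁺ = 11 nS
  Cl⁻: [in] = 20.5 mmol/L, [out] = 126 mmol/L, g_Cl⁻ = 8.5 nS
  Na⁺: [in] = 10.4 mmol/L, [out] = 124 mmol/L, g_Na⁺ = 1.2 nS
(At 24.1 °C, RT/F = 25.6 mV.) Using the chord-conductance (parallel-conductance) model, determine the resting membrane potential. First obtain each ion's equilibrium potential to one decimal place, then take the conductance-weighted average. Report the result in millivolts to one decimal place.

-53.9 mV

E_K⁺ = (25.6/1)·ln(8.97/152) = -72.4 mV
E_Cl⁻ = (25.6/-1)·ln(126/20.5) = -46.5 mV
E_Na⁺ = (25.6/1)·ln(124/10.4) = 63.4 mV
Vm = (Σ gᵢEᵢ)/(Σ gᵢ) = (11·-72.4 + 8.5·-46.5 + 1.2·63.4) / (11 + 8.5 + 1.2)
= -1115.57 / 20.7 = -53.89 mV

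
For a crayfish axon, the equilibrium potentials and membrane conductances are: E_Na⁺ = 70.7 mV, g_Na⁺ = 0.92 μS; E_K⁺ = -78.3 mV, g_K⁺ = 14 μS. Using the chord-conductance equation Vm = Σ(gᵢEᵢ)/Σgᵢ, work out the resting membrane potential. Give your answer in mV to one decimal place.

Σ gᵢEᵢ = 0.92·(70.7) + 14·(-78.3) = -1031.16
Σ gᵢ = 0.92 + 14 = 14.92
Vm = -1031.16 / 14.92 = -69.11 mV

-69.1 mV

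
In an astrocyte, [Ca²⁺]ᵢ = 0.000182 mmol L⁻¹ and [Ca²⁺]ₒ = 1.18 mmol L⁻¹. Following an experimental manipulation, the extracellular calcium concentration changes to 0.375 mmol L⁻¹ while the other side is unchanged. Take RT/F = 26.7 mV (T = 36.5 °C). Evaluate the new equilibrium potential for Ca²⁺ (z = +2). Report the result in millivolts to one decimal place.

After the shift: [Ca²⁺]_out = 0.375, [Ca²⁺]_in = 0.000182 mmol L⁻¹.
E_new = (26.7/2)·ln(0.375/0.000182) = 13.35 · (7.6307) = 101.87 mV

101.9 mV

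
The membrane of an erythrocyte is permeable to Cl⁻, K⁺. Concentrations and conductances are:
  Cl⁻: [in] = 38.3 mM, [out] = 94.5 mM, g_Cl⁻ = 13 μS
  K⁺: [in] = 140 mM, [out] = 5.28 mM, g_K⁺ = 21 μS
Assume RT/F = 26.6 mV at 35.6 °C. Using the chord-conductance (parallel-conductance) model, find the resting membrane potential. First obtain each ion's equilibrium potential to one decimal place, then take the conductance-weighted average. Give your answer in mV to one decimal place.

E_Cl⁻ = (26.6/-1)·ln(94.5/38.3) = -24.0 mV
E_K⁺ = (26.6/1)·ln(5.28/140) = -87.2 mV
Vm = (Σ gᵢEᵢ)/(Σ gᵢ) = (13·-24.0 + 21·-87.2) / (13 + 21)
= -2143.20 / 34 = -63.04 mV

-63.0 mV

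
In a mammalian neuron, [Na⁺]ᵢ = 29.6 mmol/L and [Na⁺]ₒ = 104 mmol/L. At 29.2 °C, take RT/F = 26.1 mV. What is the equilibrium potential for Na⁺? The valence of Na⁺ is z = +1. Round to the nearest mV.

E = (26.1/z) · ln([Na⁺]_out/[Na⁺]_in) with z = +1.
= (26.1/1) · ln(104/29.6) = 26.10 · ln(3.514)
= 26.10 · (1.2566) = 32.80 mV

33 mV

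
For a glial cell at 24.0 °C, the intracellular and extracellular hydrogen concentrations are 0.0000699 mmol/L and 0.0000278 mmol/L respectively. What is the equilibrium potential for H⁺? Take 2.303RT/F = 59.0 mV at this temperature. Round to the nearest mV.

-24 mV

E = (59.0/z) · log₁₀([H⁺]_out/[H⁺]_in) with z = +1.
= (59.0/1) · log₁₀(0.0000278/0.0000699) = 59.00 · log₁₀(0.3977)
= 59.00 · (-0.4004) = -23.63 mV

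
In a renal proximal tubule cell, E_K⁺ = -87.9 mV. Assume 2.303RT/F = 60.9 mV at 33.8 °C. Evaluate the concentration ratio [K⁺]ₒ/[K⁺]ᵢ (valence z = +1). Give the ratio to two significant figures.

0.036

log₁₀([out]/[in]) = E·z/(60.9) = -87.9 × 1 / 60.9 = -1.4433
[out]/[in] = 10^(-1.4433) = 0.03603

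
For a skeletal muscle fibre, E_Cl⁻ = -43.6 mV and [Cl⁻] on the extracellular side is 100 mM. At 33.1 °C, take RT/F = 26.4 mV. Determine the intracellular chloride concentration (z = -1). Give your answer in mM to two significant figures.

Nernst: E = (26.4/-1) · ln([out]/[in]), so ln([out]/[in]) = -43.6 × -1 / 26.4 = 1.6515.
[out]/[in] = e^(1.6515) = 5.215.
[in] = 100 / 5.215 = 19.18 mM.

19 mM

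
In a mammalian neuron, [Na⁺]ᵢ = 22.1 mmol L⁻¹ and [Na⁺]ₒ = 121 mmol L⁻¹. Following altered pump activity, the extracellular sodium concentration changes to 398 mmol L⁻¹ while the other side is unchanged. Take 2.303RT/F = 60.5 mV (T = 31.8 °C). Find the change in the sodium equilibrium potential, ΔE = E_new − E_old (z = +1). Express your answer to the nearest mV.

31 mV

E_old = (60.5/1)·log₁₀(121/22.1) = 44.67 mV
E_new = (60.5/1)·log₁₀(398/22.1) = 75.96 mV
ΔE = 75.96 − (44.67) = 31.28 mV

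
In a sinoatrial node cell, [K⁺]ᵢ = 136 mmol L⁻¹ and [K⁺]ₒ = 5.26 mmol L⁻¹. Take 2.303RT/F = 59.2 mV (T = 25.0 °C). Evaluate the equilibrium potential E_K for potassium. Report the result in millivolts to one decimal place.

-83.6 mV

E = (59.2/z) · log₁₀([K⁺]_out/[K⁺]_in) with z = +1.
= (59.2/1) · log₁₀(5.26/136) = 59.20 · log₁₀(0.03868)
= 59.20 · (-1.4126) = -83.62 mV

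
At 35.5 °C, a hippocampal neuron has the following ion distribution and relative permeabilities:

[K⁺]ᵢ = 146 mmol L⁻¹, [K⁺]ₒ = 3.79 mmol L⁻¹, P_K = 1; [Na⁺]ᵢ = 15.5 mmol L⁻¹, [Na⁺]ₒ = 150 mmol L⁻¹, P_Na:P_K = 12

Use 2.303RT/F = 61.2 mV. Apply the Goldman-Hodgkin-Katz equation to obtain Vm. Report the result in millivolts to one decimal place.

Vm = 61.2 · log₁₀[(Σ P·[cation]ₒ + Σ P·[anion]ᵢ) / (Σ P·[cation]ᵢ + Σ P·[anion]ₒ)]
Numerator = 1×3.79 + 12×150 = 1804
Denominator = 1×146 + 12×15.5 = 332
Vm = 61.2 · log₁₀(5.4331) = 61.2 × (0.7350) = 44.98 mV

45.0 mV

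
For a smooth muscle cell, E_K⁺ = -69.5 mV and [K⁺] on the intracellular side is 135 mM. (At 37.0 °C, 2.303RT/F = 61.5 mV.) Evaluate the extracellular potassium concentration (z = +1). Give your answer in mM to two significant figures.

10 mM

Nernst: E = (61.5/1) · log₁₀([out]/[in]), so log₁₀([out]/[in]) = -69.5 × 1 / 61.5 = -1.1301.
[out]/[in] = 10^(-1.1301) = 0.07412.
[out] = 0.07412 × 135 = 10.01 mM.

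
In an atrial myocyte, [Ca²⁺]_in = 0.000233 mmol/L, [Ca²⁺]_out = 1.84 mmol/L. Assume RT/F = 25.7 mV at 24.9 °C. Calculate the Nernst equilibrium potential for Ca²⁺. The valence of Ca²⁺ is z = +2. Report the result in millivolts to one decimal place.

115.3 mV

E = (25.7/z) · ln([Ca²⁺]_out/[Ca²⁺]_in) with z = +2.
= (25.7/2) · ln(1.84/0.000233) = 12.85 · ln(7897)
= 12.85 · (8.9742) = 115.32 mV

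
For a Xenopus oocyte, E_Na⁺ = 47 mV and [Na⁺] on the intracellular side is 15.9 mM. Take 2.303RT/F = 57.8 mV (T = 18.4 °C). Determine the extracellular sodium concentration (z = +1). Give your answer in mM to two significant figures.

100 mM

Nernst: E = (57.8/1) · log₁₀([out]/[in]), so log₁₀([out]/[in]) = 47.0 × 1 / 57.8 = 0.8131.
[out]/[in] = 10^(0.8131) = 6.504.
[out] = 6.504 × 15.9 = 103.4 mM.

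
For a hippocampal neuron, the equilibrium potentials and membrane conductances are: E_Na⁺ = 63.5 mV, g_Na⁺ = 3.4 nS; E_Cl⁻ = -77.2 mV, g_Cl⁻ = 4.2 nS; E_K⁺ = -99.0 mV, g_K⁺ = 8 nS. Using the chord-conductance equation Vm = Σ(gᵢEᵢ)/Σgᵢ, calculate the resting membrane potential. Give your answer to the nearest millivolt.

-58 mV

Σ gᵢEᵢ = 3.4·(63.5) + 4.2·(-77.2) + 8·(-99.0) = -900.34
Σ gᵢ = 3.4 + 4.2 + 8 = 15.6
Vm = -900.34 / 15.6 = -57.71 mV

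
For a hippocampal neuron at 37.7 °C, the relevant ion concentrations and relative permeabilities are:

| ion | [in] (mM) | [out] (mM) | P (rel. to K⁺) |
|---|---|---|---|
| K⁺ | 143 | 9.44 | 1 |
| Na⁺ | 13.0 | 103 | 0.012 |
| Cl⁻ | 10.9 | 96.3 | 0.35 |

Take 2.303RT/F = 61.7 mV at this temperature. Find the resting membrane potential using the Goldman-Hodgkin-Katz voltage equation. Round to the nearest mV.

-67 mV

Vm = 61.7 · log₁₀[(Σ P·[cation]ₒ + Σ P·[anion]ᵢ) / (Σ P·[cation]ᵢ + Σ P·[anion]ₒ)]
Numerator = 1×9.44 + 0.012×103 + 0.35×10.9 = 14.49
Denominator = 1×143 + 0.012×13.0 + 0.35×96.3 = 176.9
Vm = 61.7 · log₁₀(0.081934) = 61.7 × (-1.0865) = -67.04 mV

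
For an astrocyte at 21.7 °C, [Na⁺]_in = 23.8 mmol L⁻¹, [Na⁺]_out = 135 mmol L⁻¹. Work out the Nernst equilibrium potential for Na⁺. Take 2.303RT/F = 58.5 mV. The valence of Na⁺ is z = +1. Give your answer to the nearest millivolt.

E = (58.5/z) · log₁₀([Na⁺]_out/[Na⁺]_in) with z = +1.
= (58.5/1) · log₁₀(135/23.8) = 58.50 · log₁₀(5.672)
= 58.50 · (0.7538) = 44.09 mV

44 mV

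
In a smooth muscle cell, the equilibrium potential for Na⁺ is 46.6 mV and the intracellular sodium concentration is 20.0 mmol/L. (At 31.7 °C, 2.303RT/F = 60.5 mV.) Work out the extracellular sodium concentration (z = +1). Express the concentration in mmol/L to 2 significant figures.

120 mmol/L

Nernst: E = (60.5/1) · log₁₀([out]/[in]), so log₁₀([out]/[in]) = 46.6 × 1 / 60.5 = 0.7702.
[out]/[in] = 10^(0.7702) = 5.892.
[out] = 5.892 × 20.0 = 117.8 mmol/L.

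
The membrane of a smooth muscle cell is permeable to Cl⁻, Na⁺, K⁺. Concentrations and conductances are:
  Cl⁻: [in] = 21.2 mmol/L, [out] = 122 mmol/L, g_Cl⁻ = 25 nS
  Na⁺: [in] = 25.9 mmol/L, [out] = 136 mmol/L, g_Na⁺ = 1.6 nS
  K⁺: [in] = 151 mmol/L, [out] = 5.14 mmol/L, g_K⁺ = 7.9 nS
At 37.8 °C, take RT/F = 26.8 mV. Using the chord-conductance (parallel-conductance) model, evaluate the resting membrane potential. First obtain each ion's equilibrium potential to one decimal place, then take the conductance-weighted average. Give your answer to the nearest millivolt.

E_Cl⁻ = (26.8/-1)·ln(122/21.2) = -46.9 mV
E_Na⁺ = (26.8/1)·ln(136/25.9) = 44.4 mV
E_K⁺ = (26.8/1)·ln(5.14/151) = -90.6 mV
Vm = (Σ gᵢEᵢ)/(Σ gᵢ) = (25·-46.9 + 1.6·44.4 + 7.9·-90.6) / (25 + 1.6 + 7.9)
= -1817.20 / 34.5 = -52.67 mV

-53 mV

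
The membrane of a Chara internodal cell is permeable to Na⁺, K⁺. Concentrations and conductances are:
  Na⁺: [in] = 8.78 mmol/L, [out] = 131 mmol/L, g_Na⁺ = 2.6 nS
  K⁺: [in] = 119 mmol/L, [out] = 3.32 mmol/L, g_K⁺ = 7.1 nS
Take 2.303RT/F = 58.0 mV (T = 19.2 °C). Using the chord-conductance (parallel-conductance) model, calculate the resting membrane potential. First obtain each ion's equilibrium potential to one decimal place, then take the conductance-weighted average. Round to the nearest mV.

-48 mV

E_Na⁺ = (58.0/1)·log₁₀(131/8.78) = 68.1 mV
E_K⁺ = (58.0/1)·log₁₀(3.32/119) = -90.2 mV
Vm = (Σ gᵢEᵢ)/(Σ gᵢ) = (2.6·68.1 + 7.1·-90.2) / (2.6 + 7.1)
= -463.36 / 9.7 = -47.77 mV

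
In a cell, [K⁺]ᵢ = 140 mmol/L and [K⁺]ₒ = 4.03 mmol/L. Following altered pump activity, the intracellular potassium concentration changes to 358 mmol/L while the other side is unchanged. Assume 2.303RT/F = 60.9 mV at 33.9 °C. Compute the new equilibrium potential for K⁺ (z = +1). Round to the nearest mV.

-119 mV

After the shift: [K⁺]_out = 4.03, [K⁺]_in = 358 mmol/L.
E_new = (60.9/1)·log₁₀(4.03/358) = 60.90 · (-1.9486) = -118.67 mV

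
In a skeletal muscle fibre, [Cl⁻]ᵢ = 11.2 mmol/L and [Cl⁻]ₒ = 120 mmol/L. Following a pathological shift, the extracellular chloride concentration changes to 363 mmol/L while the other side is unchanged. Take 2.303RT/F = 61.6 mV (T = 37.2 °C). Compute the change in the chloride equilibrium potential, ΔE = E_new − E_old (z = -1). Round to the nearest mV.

-30 mV

E_old = (61.6/-1)·log₁₀(120/11.2) = -63.45 mV
E_new = (61.6/-1)·log₁₀(363/11.2) = -93.06 mV
ΔE = -93.06 − (-63.45) = -29.61 mV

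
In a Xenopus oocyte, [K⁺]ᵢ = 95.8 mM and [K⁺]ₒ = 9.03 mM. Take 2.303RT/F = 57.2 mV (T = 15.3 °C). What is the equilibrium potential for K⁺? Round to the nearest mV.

-59 mV

E = (57.2/z) · log₁₀([K⁺]_out/[K⁺]_in) with z = +1.
= (57.2/1) · log₁₀(9.03/95.8) = 57.20 · log₁₀(0.09426)
= 57.20 · (-1.0257) = -58.67 mV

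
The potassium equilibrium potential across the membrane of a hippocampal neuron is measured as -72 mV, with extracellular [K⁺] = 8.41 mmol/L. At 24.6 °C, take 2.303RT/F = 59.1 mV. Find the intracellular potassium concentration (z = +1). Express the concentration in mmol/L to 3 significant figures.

139 mmol/L

Nernst: E = (59.1/1) · log₁₀([out]/[in]), so log₁₀([out]/[in]) = -72.0 × 1 / 59.1 = -1.2183.
[out]/[in] = 10^(-1.2183) = 0.0605.
[in] = 8.41 / 0.0605 = 139 mmol/L.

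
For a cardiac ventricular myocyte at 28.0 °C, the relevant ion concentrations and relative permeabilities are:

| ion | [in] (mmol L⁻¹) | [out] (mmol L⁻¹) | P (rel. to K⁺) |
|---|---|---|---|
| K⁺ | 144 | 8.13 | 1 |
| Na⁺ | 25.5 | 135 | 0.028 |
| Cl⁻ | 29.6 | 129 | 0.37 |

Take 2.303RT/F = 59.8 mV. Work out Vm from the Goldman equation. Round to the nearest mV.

-55 mV

Vm = 59.8 · log₁₀[(Σ P·[cation]ₒ + Σ P·[anion]ᵢ) / (Σ P·[cation]ᵢ + Σ P·[anion]ₒ)]
Numerator = 1×8.13 + 0.028×135 + 0.37×29.6 = 22.86
Denominator = 1×144 + 0.028×25.5 + 0.37×129 = 192.4
Vm = 59.8 · log₁₀(0.1188) = 59.8 × (-0.9252) = -55.33 mV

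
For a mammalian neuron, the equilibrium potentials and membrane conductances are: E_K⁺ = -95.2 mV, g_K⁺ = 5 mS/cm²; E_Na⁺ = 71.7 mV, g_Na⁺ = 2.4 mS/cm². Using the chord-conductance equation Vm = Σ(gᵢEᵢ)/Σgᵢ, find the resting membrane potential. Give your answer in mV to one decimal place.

-41.1 mV

Σ gᵢEᵢ = 5·(-95.2) + 2.4·(71.7) = -303.92
Σ gᵢ = 5 + 2.4 = 7.4
Vm = -303.92 / 7.4 = -41.07 mV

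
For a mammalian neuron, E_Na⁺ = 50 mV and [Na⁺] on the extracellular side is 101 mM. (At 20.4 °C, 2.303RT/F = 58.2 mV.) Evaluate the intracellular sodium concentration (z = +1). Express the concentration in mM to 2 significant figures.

14 mM

Nernst: E = (58.2/1) · log₁₀([out]/[in]), so log₁₀([out]/[in]) = 50.0 × 1 / 58.2 = 0.8591.
[out]/[in] = 10^(0.8591) = 7.229.
[in] = 101 / 7.229 = 13.97 mM.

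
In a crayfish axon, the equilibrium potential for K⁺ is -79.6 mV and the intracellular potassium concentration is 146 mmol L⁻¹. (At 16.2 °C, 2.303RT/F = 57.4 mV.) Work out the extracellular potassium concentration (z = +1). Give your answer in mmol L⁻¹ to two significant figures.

Nernst: E = (57.4/1) · log₁₀([out]/[in]), so log₁₀([out]/[in]) = -79.6 × 1 / 57.4 = -1.3868.
[out]/[in] = 10^(-1.3868) = 0.04104.
[out] = 0.04104 × 146 = 5.992 mmol L⁻¹.

6.0 mmol L⁻¹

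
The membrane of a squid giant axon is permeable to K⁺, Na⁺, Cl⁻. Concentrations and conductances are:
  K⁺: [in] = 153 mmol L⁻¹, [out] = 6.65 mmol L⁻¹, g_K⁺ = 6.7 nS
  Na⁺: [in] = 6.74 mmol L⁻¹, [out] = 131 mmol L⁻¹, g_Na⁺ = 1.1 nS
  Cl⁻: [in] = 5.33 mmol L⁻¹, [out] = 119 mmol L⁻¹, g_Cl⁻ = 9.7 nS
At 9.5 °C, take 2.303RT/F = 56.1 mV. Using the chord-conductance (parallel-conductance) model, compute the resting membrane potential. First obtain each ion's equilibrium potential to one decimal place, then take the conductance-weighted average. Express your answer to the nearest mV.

-67 mV

E_K⁺ = (56.1/1)·log₁₀(6.65/153) = -76.4 mV
E_Na⁺ = (56.1/1)·log₁₀(131/6.74) = 72.3 mV
E_Cl⁻ = (56.1/-1)·log₁₀(119/5.33) = -75.7 mV
Vm = (Σ gᵢEᵢ)/(Σ gᵢ) = (6.7·-76.4 + 1.1·72.3 + 9.7·-75.7) / (6.7 + 1.1 + 9.7)
= -1166.64 / 17.5 = -66.67 mV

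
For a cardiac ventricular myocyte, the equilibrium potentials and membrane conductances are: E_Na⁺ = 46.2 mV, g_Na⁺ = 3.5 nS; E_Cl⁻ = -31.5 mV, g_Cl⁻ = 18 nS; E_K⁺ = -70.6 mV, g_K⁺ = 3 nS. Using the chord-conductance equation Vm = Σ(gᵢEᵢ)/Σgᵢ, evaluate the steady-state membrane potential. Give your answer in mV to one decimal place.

Σ gᵢEᵢ = 3.5·(46.2) + 18·(-31.5) + 3·(-70.6) = -617.10
Σ gᵢ = 3.5 + 18 + 3 = 24.5
Vm = -617.10 / 24.5 = -25.19 mV

-25.2 mV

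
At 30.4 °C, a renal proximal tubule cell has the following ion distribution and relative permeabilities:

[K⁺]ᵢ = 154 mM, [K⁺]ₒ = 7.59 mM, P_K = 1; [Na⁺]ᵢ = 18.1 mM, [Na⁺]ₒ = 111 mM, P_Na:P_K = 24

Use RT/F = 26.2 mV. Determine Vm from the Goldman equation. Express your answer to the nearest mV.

Vm = 26.2 · ln[(Σ P·[cation]ₒ + Σ P·[anion]ᵢ) / (Σ P·[cation]ᵢ + Σ P·[anion]ₒ)]
Numerator = 1×7.59 + 24×111 = 2672
Denominator = 1×154 + 24×18.1 = 588.4
Vm = 26.2 · ln(4.5404) = 26.2 × (1.5130) = 39.64 mV

40 mV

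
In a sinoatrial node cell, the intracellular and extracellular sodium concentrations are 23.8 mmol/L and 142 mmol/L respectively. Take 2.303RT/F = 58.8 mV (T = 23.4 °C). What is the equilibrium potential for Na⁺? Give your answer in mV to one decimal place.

45.6 mV

E = (58.8/z) · log₁₀([Na⁺]_out/[Na⁺]_in) with z = +1.
= (58.8/1) · log₁₀(142/23.8) = 58.80 · log₁₀(5.966)
= 58.80 · (0.7757) = 45.61 mV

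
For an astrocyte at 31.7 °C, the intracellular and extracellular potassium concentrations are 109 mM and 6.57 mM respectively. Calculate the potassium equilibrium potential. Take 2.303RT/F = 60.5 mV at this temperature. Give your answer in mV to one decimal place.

E = (60.5/z) · log₁₀([K⁺]_out/[K⁺]_in) with z = +1.
= (60.5/1) · log₁₀(6.57/109) = 60.50 · log₁₀(0.06028)
= 60.50 · (-1.2199) = -73.80 mV

-73.8 mV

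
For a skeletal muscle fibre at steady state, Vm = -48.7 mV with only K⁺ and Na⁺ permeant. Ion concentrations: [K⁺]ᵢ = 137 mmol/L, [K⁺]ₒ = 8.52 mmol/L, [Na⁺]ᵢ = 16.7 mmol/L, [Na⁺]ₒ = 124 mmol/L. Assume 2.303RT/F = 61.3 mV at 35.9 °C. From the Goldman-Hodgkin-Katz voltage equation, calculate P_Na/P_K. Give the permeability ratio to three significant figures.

0.111

Let α = P_Na/P_K. GHK: Vm = 61.3·log₁₀[(Kₒ + α·Naₒ)/(Kᵢ + α·Naᵢ)].
10^(Vm/61.3) = 10^(-48.7/61.3) = 0.16053
So 0.16053·(Kᵢ + α·Naᵢ) = Kₒ + α·Naₒ → α = (0.16053·137.0 − 8.52) / (124.0 − 0.16053·16.7)
α = (21.99 − 8.52) / (124.0 − 2.681) = 13.47/121.3 = 0.111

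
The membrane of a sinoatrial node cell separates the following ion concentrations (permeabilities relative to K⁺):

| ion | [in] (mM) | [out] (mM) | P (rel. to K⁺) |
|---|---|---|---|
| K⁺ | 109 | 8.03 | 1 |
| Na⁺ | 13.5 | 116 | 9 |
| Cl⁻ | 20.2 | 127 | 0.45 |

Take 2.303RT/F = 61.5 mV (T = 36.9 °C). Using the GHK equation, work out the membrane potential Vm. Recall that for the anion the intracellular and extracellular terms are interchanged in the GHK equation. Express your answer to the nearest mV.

Vm = 61.5 · log₁₀[(Σ P·[cation]ₒ + Σ P·[anion]ᵢ) / (Σ P·[cation]ᵢ + Σ P·[anion]ₒ)]
Numerator = 1×8.03 + 9×116 + 0.45×20.2 = 1061
Denominator = 1×109 + 9×13.5 + 0.45×127 = 287.6
Vm = 61.5 · log₁₀(3.6889) = 61.5 × (0.5669) = 34.86 mV

35 mV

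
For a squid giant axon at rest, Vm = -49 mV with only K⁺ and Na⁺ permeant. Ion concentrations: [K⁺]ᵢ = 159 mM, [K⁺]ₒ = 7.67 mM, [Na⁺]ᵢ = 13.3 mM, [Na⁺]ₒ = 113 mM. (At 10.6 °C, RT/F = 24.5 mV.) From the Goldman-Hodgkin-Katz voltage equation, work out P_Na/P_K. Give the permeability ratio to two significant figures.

Let α = P_Na/P_K. GHK: Vm = 24.5·ln[(Kₒ + α·Naₒ)/(Kᵢ + α·Naᵢ)].
e^(Vm/24.5) = e^(-49.0/24.5) = 0.13534
So 0.13534·(Kᵢ + α·Naᵢ) = Kₒ + α·Naₒ → α = (0.13534·159.0 − 7.67) / (113.0 − 0.13534·13.3)
α = (21.52 − 7.67) / (113.0 − 1.8) = 13.85/111.2 = 0.1245

0.12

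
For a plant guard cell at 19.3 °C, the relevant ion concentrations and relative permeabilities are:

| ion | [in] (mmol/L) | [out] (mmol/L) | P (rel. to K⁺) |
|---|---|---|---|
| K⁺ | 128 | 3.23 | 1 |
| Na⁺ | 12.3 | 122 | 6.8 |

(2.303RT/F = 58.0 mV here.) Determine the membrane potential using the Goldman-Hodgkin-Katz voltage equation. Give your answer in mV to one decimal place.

34.5 mV

Vm = 58.0 · log₁₀[(Σ P·[cation]ₒ + Σ P·[anion]ᵢ) / (Σ P·[cation]ᵢ + Σ P·[anion]ₒ)]
Numerator = 1×3.23 + 6.8×122 = 832.8
Denominator = 1×128 + 6.8×12.3 = 211.6
Vm = 58.0 · log₁₀(3.9351) = 58.0 × (0.5950) = 34.51 mV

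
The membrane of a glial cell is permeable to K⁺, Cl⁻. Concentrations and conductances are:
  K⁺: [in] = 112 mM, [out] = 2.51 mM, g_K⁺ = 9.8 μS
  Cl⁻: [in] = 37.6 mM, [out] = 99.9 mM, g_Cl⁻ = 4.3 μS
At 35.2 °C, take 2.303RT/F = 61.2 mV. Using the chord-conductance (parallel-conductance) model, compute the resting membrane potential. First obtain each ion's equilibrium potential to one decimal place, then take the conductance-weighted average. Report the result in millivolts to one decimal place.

-78.1 mV

E_K⁺ = (61.2/1)·log₁₀(2.51/112) = -101.0 mV
E_Cl⁻ = (61.2/-1)·log₁₀(99.9/37.6) = -26.0 mV
Vm = (Σ gᵢEᵢ)/(Σ gᵢ) = (9.8·-101.0 + 4.3·-26.0) / (9.8 + 4.3)
= -1101.60 / 14.1 = -78.13 mV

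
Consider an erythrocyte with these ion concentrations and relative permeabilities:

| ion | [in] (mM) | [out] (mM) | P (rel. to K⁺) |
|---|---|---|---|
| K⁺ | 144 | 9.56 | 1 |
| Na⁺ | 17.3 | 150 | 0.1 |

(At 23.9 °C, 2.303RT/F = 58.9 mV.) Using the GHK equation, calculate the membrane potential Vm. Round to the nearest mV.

Vm = 58.9 · log₁₀[(Σ P·[cation]ₒ + Σ P·[anion]ᵢ) / (Σ P·[cation]ᵢ + Σ P·[anion]ₒ)]
Numerator = 1×9.56 + 0.1×150 = 24.56
Denominator = 1×144 + 0.1×17.3 = 145.7
Vm = 58.9 · log₁₀(0.16853) = 58.9 × (-0.7733) = -45.55 mV

-46 mV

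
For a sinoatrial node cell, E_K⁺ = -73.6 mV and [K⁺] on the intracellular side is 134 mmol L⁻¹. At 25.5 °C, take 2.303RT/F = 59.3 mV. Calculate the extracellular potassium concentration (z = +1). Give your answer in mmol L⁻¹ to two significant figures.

7.7 mmol L⁻¹

Nernst: E = (59.3/1) · log₁₀([out]/[in]), so log₁₀([out]/[in]) = -73.6 × 1 / 59.3 = -1.2411.
[out]/[in] = 10^(-1.2411) = 0.05739.
[out] = 0.05739 × 134 = 7.691 mmol L⁻¹.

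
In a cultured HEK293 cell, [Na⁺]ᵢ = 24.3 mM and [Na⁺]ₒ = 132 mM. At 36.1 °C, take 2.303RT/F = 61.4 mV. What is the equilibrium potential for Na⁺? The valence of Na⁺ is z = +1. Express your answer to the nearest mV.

45 mV

E = (61.4/z) · log₁₀([Na⁺]_out/[Na⁺]_in) with z = +1.
= (61.4/1) · log₁₀(132/24.3) = 61.40 · log₁₀(5.432)
= 61.40 · (0.7350) = 45.13 mV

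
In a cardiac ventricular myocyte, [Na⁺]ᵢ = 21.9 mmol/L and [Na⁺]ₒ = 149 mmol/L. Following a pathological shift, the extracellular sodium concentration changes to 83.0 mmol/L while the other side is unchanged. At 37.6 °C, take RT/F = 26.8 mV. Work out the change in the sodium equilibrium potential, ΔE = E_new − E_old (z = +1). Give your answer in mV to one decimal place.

E_old = (26.8/1)·ln(149/21.9) = 51.39 mV
E_new = (26.8/1)·ln(83.0/21.9) = 35.71 mV
ΔE = 35.71 − (51.39) = -15.68 mV

-15.7 mV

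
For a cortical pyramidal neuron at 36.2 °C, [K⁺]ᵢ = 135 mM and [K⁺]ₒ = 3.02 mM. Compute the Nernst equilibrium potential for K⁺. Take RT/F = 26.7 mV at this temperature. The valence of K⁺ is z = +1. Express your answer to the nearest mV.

-101 mV

E = (26.7/z) · ln([K⁺]_out/[K⁺]_in) with z = +1.
= (26.7/1) · ln(3.02/135) = 26.70 · ln(0.02237)
= 26.70 · (-3.8000) = -101.46 mV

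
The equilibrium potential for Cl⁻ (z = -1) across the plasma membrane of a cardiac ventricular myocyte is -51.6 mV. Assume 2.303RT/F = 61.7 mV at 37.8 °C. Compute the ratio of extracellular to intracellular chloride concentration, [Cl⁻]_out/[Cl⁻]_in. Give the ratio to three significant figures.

log₁₀([out]/[in]) = E·z/(61.7) = -51.6 × -1 / 61.7 = 0.8363
[out]/[in] = 10^(0.8363) = 6.86

6.86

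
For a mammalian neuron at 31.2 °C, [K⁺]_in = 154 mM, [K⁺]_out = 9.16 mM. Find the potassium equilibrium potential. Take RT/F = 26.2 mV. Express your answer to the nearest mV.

-74 mV

E = (26.2/z) · ln([K⁺]_out/[K⁺]_in) with z = +1.
= (26.2/1) · ln(9.16/154) = 26.20 · ln(0.05948)
= 26.20 · (-2.8221) = -73.94 mV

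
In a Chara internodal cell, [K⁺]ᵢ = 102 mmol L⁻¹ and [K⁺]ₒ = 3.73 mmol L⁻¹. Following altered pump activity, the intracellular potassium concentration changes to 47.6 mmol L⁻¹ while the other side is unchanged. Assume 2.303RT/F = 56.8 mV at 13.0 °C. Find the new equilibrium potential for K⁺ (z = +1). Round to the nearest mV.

After the shift: [K⁺]_out = 3.73, [K⁺]_in = 47.6 mmol L⁻¹.
E_new = (56.8/1)·log₁₀(3.73/47.6) = 56.80 · (-1.1059) = -62.82 mV

-63 mV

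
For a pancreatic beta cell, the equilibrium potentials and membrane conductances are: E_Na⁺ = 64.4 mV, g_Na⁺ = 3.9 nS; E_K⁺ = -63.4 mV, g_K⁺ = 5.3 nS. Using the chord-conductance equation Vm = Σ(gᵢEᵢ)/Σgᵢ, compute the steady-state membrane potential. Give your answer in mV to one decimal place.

-9.2 mV

Σ gᵢEᵢ = 3.9·(64.4) + 5.3·(-63.4) = -84.86
Σ gᵢ = 3.9 + 5.3 = 9.2
Vm = -84.86 / 9.2 = -9.22 mV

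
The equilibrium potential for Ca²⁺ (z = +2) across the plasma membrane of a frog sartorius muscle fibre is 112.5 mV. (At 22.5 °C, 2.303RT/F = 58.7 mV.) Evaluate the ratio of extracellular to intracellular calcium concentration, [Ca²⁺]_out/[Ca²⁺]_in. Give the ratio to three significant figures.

6810

log₁₀([out]/[in]) = E·z/(58.7) = 112.5 × 2 / 58.7 = 3.8330
[out]/[in] = 10^(3.8330) = 6808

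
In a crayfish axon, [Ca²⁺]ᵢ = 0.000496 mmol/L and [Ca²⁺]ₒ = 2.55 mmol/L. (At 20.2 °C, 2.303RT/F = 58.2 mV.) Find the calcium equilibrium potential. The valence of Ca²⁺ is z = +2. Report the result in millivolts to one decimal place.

108.0 mV

E = (58.2/z) · log₁₀([Ca²⁺]_out/[Ca²⁺]_in) with z = +2.
= (58.2/2) · log₁₀(2.55/0.000496) = 29.10 · log₁₀(5141)
= 29.10 · (3.7111) = 107.99 mV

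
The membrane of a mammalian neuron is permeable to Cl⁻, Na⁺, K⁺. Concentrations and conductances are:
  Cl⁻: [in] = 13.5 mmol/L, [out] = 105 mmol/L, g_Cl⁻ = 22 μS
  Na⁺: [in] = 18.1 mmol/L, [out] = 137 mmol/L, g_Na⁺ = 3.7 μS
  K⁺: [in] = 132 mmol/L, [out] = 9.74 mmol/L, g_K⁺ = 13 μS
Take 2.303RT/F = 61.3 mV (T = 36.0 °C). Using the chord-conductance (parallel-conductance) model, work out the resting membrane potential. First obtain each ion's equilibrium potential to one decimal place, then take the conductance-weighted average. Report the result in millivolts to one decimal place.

-49.2 mV

E_Cl⁻ = (61.3/-1)·log₁₀(105/13.5) = -54.6 mV
E_Na⁺ = (61.3/1)·log₁₀(137/18.1) = 53.9 mV
E_K⁺ = (61.3/1)·log₁₀(9.74/132) = -69.4 mV
Vm = (Σ gᵢEᵢ)/(Σ gᵢ) = (22·-54.6 + 3.7·53.9 + 13·-69.4) / (22 + 3.7 + 13)
= -1903.97 / 38.7 = -49.20 mV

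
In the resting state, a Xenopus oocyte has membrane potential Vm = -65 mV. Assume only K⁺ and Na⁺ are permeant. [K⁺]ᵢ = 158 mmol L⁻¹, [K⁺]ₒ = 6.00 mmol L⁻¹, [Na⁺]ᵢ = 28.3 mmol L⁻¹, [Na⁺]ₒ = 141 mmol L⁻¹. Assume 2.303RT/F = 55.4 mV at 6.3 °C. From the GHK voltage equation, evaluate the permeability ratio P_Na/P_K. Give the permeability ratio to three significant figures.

Let α = P_Na/P_K. GHK: Vm = 55.4·log₁₀[(Kₒ + α·Naₒ)/(Kᵢ + α·Naᵢ)].
10^(Vm/55.4) = 10^(-65.0/55.4) = 0.067099
So 0.067099·(Kᵢ + α·Naᵢ) = Kₒ + α·Naₒ → α = (0.067099·158.0 − 6.0) / (141.0 − 0.067099·28.3)
α = (10.6 − 6.0) / (141.0 − 1.899) = 4.602/139.1 = 0.03308

0.0331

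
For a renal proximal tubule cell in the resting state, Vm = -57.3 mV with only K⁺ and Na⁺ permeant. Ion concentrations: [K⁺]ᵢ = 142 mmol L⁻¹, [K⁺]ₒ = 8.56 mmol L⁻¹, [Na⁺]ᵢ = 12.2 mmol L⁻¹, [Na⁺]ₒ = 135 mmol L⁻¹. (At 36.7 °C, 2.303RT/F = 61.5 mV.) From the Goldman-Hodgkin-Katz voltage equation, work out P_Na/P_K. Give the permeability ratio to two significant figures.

Let α = P_Na/P_K. GHK: Vm = 61.5·log₁₀[(Kₒ + α·Naₒ)/(Kᵢ + α·Naᵢ)].
10^(Vm/61.5) = 10^(-57.3/61.5) = 0.11703
So 0.11703·(Kᵢ + α·Naᵢ) = Kₒ + α·Naₒ → α = (0.11703·142.0 − 8.56) / (135.0 − 0.11703·12.2)
α = (16.62 − 8.56) / (135.0 − 1.428) = 8.058/133.6 = 0.06033

0.060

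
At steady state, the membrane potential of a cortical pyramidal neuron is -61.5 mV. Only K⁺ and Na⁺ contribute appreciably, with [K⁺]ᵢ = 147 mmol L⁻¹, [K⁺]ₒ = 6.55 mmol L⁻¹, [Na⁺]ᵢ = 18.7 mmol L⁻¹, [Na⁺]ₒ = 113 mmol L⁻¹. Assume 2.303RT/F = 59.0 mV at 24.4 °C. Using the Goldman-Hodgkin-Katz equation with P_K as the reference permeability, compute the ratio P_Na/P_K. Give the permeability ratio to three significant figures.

0.0609

Let α = P_Na/P_K. GHK: Vm = 59.0·log₁₀[(Kₒ + α·Naₒ)/(Kᵢ + α·Naᵢ)].
10^(Vm/59.0) = 10^(-61.5/59.0) = 0.090704
So 0.090704·(Kᵢ + α·Naᵢ) = Kₒ + α·Naₒ → α = (0.090704·147.0 − 6.55) / (113.0 − 0.090704·18.7)
α = (13.33 − 6.55) / (113.0 − 1.696) = 6.784/111.3 = 0.06095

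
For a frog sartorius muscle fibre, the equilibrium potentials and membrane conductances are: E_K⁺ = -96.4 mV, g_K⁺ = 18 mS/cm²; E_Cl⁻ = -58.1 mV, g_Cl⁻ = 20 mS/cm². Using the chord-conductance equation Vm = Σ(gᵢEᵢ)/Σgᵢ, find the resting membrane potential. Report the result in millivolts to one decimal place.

Σ gᵢEᵢ = 18·(-96.4) + 20·(-58.1) = -2897.20
Σ gᵢ = 18 + 20 = 38
Vm = -2897.20 / 38 = -76.24 mV

-76.2 mV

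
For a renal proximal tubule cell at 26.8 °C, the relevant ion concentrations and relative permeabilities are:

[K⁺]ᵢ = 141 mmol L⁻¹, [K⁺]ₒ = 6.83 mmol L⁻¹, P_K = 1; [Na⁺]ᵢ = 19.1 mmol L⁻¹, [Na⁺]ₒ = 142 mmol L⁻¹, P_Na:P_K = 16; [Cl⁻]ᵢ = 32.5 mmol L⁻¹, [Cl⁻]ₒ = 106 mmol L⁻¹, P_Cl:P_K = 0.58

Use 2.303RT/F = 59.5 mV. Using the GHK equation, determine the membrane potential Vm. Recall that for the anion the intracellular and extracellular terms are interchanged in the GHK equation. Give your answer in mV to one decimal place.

39.0 mV

Vm = 59.5 · log₁₀[(Σ P·[cation]ₒ + Σ P·[anion]ᵢ) / (Σ P·[cation]ᵢ + Σ P·[anion]ₒ)]
Numerator = 1×6.83 + 16×142 + 0.58×32.5 = 2298
Denominator = 1×141 + 16×19.1 + 0.58×106 = 508.1
Vm = 59.5 · log₁₀(4.5223) = 59.5 × (0.6554) = 38.99 mV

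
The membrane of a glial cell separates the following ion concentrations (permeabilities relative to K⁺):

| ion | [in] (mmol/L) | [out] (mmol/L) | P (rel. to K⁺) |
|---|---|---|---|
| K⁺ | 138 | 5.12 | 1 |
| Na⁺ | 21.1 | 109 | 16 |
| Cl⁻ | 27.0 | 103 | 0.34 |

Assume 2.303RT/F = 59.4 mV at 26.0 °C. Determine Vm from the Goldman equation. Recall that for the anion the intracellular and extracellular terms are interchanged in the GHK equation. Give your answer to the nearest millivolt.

32 mV

Vm = 59.4 · log₁₀[(Σ P·[cation]ₒ + Σ P·[anion]ᵢ) / (Σ P·[cation]ᵢ + Σ P·[anion]ₒ)]
Numerator = 1×5.12 + 16×109 + 0.34×27.0 = 1758
Denominator = 1×138 + 16×21.1 + 0.34×103 = 510.6
Vm = 59.4 · log₁₀(3.4435) = 59.4 × (0.5370) = 31.90 mV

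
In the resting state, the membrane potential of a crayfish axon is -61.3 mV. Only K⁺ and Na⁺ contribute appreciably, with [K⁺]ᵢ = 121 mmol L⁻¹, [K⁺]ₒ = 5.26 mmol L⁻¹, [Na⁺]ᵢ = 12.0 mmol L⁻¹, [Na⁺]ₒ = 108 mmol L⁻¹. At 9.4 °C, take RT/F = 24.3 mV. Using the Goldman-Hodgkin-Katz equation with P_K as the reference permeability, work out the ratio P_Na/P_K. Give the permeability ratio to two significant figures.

Let α = P_Na/P_K. GHK: Vm = 24.3·ln[(Kₒ + α·Naₒ)/(Kᵢ + α·Naᵢ)].
e^(Vm/24.3) = e^(-61.3/24.3) = 0.080248
So 0.080248·(Kᵢ + α·Naᵢ) = Kₒ + α·Naₒ → α = (0.080248·121.0 − 5.26) / (108.0 − 0.080248·12.0)
α = (9.71 − 5.26) / (108.0 − 0.963) = 4.45/107 = 0.04157

0.042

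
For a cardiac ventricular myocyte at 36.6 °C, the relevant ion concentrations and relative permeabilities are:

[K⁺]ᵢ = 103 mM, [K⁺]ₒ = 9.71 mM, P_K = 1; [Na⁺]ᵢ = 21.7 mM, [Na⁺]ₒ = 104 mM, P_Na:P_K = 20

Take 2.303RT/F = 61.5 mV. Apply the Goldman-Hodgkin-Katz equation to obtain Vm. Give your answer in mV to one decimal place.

Vm = 61.5 · log₁₀[(Σ P·[cation]ₒ + Σ P·[anion]ᵢ) / (Σ P·[cation]ᵢ + Σ P·[anion]ₒ)]
Numerator = 1×9.71 + 20×104 = 2090
Denominator = 1×103 + 20×21.7 = 537
Vm = 61.5 · log₁₀(3.8915) = 61.5 × (0.5901) = 36.29 mV

36.3 mV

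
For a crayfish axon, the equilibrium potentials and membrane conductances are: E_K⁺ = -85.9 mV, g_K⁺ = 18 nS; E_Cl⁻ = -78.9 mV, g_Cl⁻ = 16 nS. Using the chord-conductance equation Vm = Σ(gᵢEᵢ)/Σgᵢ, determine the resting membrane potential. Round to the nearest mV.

-83 mV

Σ gᵢEᵢ = 18·(-85.9) + 16·(-78.9) = -2808.60
Σ gᵢ = 18 + 16 = 34
Vm = -2808.60 / 34 = -82.61 mV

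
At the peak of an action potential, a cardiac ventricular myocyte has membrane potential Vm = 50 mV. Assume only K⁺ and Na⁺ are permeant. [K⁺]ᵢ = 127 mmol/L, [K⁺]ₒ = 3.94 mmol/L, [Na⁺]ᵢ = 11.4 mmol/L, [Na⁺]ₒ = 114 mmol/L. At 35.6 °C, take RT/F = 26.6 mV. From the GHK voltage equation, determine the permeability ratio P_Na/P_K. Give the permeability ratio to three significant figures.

21.1

Let α = P_Na/P_K. GHK: Vm = 26.6·ln[(Kₒ + α·Naₒ)/(Kᵢ + α·Naᵢ)].
e^(Vm/26.6) = e^(50.0/26.6) = 6.5515
So 6.5515·(Kᵢ + α·Naᵢ) = Kₒ + α·Naₒ → α = (6.5515·127.0 − 3.94) / (114.0 − 6.5515·11.4)
α = (832 − 3.94) / (114.0 − 74.69) = 828.1/39.31 = 21.06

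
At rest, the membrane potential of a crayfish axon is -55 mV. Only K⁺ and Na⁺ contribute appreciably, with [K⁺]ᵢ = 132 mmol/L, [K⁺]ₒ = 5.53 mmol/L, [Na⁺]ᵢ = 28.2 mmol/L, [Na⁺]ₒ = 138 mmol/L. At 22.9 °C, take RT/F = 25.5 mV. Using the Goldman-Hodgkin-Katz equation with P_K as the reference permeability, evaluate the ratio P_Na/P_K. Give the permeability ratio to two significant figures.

0.072

Let α = P_Na/P_K. GHK: Vm = 25.5·ln[(Kₒ + α·Naₒ)/(Kᵢ + α·Naᵢ)].
e^(Vm/25.5) = e^(-55.0/25.5) = 0.11569
So 0.11569·(Kᵢ + α·Naᵢ) = Kₒ + α·Naₒ → α = (0.11569·132.0 − 5.53) / (138.0 − 0.11569·28.2)
α = (15.27 − 5.53) / (138.0 − 3.262) = 9.741/134.7 = 0.07229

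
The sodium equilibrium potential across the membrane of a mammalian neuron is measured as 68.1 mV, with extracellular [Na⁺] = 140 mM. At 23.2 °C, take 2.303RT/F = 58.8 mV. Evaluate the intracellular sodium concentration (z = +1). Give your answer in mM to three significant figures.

Nernst: E = (58.8/1) · log₁₀([out]/[in]), so log₁₀([out]/[in]) = 68.1 × 1 / 58.8 = 1.1582.
[out]/[in] = 10^(1.1582) = 14.39.
[in] = 140 / 14.39 = 9.727 mM.

9.73 mM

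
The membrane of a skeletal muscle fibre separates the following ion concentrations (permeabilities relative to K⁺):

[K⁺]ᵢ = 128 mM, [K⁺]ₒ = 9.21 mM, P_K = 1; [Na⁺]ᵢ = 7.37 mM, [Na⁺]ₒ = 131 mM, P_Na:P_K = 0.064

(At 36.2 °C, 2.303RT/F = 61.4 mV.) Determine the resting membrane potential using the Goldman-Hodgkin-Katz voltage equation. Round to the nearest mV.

-53 mV

Vm = 61.4 · log₁₀[(Σ P·[cation]ₒ + Σ P·[anion]ᵢ) / (Σ P·[cation]ᵢ + Σ P·[anion]ₒ)]
Numerator = 1×9.21 + 0.064×131 = 17.59
Denominator = 1×128 + 0.064×7.37 = 128.5
Vm = 61.4 · log₁₀(0.13695) = 61.4 × (-0.8634) = -53.02 mV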